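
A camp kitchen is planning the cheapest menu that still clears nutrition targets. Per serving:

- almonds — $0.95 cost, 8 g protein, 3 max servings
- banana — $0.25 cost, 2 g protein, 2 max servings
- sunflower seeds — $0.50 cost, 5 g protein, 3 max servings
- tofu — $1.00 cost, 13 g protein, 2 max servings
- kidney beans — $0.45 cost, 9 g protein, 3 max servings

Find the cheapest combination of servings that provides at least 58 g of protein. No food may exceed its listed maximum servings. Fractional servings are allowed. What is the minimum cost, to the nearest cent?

Cost per g of protein: kidney beans $0.0500, tofu $0.0769, sunflower seeds $0.1000, almonds $0.1187, banana $0.1250.
Take 3 servings of kidney beans: +27.0 g protein for $1.35 (total $1.35, still need 31.0 g).
Take 2 servings of tofu: +26.0 g protein for $2.00 (total $3.35, still need 5.0 g).
Take 1 serving of sunflower seeds: +5.0 g protein for $0.50 (total $3.85, still need 0.0 g).
Greedy by cheapest-per-g is optimal for a single linear constraint, so the minimum cost is $3.85.

$3.85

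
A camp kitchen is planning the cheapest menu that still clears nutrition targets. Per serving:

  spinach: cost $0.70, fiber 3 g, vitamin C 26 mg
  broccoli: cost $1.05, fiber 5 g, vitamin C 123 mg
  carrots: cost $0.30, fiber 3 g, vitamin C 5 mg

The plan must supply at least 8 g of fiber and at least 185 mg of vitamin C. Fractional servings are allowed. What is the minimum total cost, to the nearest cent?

spinach only: max(8/3, 185/26) = 7.115 servings → $4.98.
broccoli only: max(8/5, 185/123) = 1.6 servings → $1.68.
carrots only: max(8/3, 185/5) = 37 servings → $11.10.
spinach + broccoli with both tight: 0.2469 servings and 1.452 servings → $1.70.
spinach + carrots: intersection lies outside the first quadrant.
broccoli + carrots with both tight: 1.497 servings and 0.1715 servings → $1.62.
So the least-cost plan costs $1.62.

$1.62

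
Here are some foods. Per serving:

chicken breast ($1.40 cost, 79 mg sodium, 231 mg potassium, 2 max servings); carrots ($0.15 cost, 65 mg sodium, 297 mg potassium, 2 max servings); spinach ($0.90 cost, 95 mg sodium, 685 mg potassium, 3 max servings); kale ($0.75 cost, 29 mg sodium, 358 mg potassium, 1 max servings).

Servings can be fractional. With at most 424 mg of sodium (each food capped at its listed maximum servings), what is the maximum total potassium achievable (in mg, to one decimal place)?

2915.6 mg

Potassium per mg sodium: kale 12.34, spinach 7.211, carrots 4.569, chicken breast 2.924.
Take 1 serving of kale: uses 29 mg sodium, +358.0 mg potassium (running total 358.0 mg).
Take 3 servings of spinach: uses 285 mg sodium, +2055.0 mg potassium (running total 2413.0 mg).
Take 1.692 servings of carrots: uses 110 mg sodium, +502.6 mg potassium (running total 2915.6 mg).
Filling greedily by potassium-per-mg sodium is optimal for one linear limit, giving 2915.6 mg.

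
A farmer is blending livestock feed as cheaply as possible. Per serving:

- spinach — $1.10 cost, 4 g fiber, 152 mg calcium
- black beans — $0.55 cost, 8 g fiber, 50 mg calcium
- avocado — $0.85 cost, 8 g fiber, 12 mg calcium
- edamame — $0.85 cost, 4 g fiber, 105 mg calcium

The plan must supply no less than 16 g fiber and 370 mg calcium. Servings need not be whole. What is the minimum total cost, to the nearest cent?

A basic optimal solution has at most two foods positive. Try each food alone and each pair with both targets met exactly.
spinach only: max(16/4, 370/152) = 4 servings → $4.40.
black beans only: max(16/8, 370/50) = 7.4 servings → $4.07.
avocado only: max(16/8, 370/12) = 30.83 servings → $26.21.
edamame only: max(16/4, 370/105) = 4 servings → $3.40.
spinach + black beans with both tight: 2.126 servings and 0.937 servings → $2.85.
spinach + avocado with both tight: 2.37 servings and 0.8151 servings → $3.30.
spinach + edamame: intersection lies outside the first quadrant.
black beans + avocado: the both-tight solution has a negative serving — not a feasible corner.
black beans + edamame with both tight: 0.3125 servings and 3.375 servings → $3.04.
avocado + edamame with both tight: 0.2525 servings and 3.495 servings → $3.19.
The minimum over all feasible corners is $2.85.

$2.85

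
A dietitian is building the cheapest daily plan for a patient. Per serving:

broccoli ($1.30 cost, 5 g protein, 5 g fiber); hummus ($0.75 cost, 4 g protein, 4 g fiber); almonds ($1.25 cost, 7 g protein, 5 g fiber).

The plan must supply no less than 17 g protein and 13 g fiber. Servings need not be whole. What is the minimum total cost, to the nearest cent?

$3.06

broccoli only: max(17/5, 13/5) = 3.4 servings → $4.42.
hummus only: max(17/4, 13/4) = 4.25 servings → $3.19.
almonds only: max(17/7, 13/5) = 2.6 servings → $3.25.
broccoli + hummus (both tight): parallel constraints — no distinct corner.
broccoli + almonds with both tight: 0.6 servings and 2 servings → $3.28.
hummus + almonds with both tight: 0.75 servings and 2 servings → $3.06.
So the least-cost plan costs $3.06.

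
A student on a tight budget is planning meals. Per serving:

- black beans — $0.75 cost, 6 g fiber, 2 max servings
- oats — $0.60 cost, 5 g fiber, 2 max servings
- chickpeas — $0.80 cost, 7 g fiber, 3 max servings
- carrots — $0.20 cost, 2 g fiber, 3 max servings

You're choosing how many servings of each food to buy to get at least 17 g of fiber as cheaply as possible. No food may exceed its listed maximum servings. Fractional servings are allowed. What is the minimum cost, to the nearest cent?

Cost per g of fiber: carrots $0.1000, chickpeas $0.1143, oats $0.1200, black beans $0.1250.
Take 3 servings of carrots: +6.0 g fiber for $0.60 (total $0.60, still need 11.0 g).
Take 1.571 servings of chickpeas: +11.0 g fiber for $1.26 (total $1.86, still need 0.0 g).
Greedy by cheapest-per-g is optimal for a single linear constraint, so the minimum cost is $1.86.

$1.86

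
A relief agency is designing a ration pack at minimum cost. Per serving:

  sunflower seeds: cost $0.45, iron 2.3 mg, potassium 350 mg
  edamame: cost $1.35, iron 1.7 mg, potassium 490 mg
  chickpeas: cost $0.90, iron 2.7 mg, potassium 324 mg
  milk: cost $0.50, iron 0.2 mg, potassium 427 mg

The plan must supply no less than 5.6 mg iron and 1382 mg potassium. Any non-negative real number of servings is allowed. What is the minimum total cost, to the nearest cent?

$1.71

With two linear requirements the optimum uses one or two foods; enumerate the corners.
sunflower seeds only: max(5.6/2.3, 1382/350) = 3.949 servings → $1.78.
edamame only: max(5.6/1.7, 1382/490) = 3.294 servings → $4.45.
chickpeas only: max(5.6/2.7, 1382/324) = 4.265 servings → $3.84.
milk only: max(5.6/0.2, 1382/427) = 28 servings → $14.00.
sunflower seeds + edamame with both tight: 0.7417 servings and 2.291 servings → $3.43.
sunflower seeds + chickpeas with both targets exact would need a negative amount; discard.
sunflower seeds + milk with both tight: 2.319 servings and 1.336 servings → $1.71.
edamame + chickpeas with both tight: 2.483 servings and 0.511 servings → $3.81.
edamame + milk: intersection lies outside the first quadrant.
chickpeas + milk with both tight: 1.944 servings and 1.762 servings → $2.63.
The minimum over all feasible corners is $1.71.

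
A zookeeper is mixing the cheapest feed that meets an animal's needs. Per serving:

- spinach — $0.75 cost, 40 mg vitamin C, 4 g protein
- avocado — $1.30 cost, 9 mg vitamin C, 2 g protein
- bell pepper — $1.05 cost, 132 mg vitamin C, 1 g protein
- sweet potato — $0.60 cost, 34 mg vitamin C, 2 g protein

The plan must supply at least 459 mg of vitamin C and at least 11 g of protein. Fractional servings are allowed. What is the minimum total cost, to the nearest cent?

$4.53

With two linear requirements the optimum uses one or two foods; enumerate the corners.
spinach only: max(459/40, 11/4) = 11.47 servings → $8.61.
avocado only: max(459/9, 11/2) = 51 servings → $66.30.
bell pepper only: max(459/132, 11/1) = 11 servings → $11.55.
sweet potato only: max(459/34, 11/2) = 13.5 servings → $8.10.
spinach + avocado with both targets exact would need a negative amount; discard.
spinach + bell pepper with both tight: 2.035 servings and 2.861 servings → $4.53.
spinach + sweet potato: intersection lies outside the first quadrant.
avocado + bell pepper with both tight: 3.894 servings and 3.212 servings → $8.43.
avocado + sweet potato: intersection lies outside the first quadrant.
bell pepper + sweet potato with both tight: 2.365 servings and 4.317 servings → $5.07.
So the least-cost plan costs $4.53.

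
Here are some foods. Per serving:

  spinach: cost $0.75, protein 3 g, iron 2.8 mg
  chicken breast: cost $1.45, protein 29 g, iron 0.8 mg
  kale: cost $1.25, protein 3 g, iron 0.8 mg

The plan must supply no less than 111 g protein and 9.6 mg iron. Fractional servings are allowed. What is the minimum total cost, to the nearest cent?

$6.99

Two binding constraints pin down two serving amounts, so the optimal mix uses at most two foods. The candidates are each food alone (scaled to the tighter of protein/iron) and each pair with both constraints tight.
spinach only: max(111/3, 9.6/2.8) = 37 servings → $27.75.
chicken breast only: max(111/29, 9.6/0.8) = 12 servings → $17.40.
kale only: max(111/3, 9.6/0.8) = 37 servings → $46.25.
spinach + chicken breast with both tight: 2.406 servings and 3.579 servings → $6.99.
spinach + kale: intersection lies outside the first quadrant.
chicken breast + kale with both tight: 2.885 servings and 9.115 servings → $15.58.
Cheapest feasible corner: $6.99.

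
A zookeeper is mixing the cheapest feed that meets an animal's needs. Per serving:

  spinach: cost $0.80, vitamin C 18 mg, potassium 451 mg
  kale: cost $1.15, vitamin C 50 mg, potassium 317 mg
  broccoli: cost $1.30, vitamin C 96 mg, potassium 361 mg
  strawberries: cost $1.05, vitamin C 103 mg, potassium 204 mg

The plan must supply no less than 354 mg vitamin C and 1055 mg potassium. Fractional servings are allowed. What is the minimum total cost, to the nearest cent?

$4.13

Two binding constraints pin down two serving amounts, so the optimal mix uses at most two foods. The candidates are each food alone (scaled to the tighter of vitamin C/potassium) and each pair with both constraints tight.
spinach only: max(354/18, 1055/451) = 19.67 servings → $15.73.
kale only: max(354/50, 1055/317) = 7.08 servings → $8.14.
broccoli only: max(354/96, 1055/361) = 3.688 servings → $4.79.
strawberries only: max(354/103, 1055/204) = 5.172 servings → $5.43.
spinach + kale with both targets exact would need a negative amount; discard.
spinach + broccoli with both targets exact would need a negative amount; discard.
spinach + strawberries with both tight: 0.852 servings and 3.288 servings → $4.13.
kale + broccoli: intersection lies outside the first quadrant.
kale + strawberries with both tight: 1.623 servings and 2.649 servings → $4.65.
broccoli + strawberries with both tight: 2.071 servings and 1.507 servings → $4.27.
The minimum over all feasible corners is $4.13.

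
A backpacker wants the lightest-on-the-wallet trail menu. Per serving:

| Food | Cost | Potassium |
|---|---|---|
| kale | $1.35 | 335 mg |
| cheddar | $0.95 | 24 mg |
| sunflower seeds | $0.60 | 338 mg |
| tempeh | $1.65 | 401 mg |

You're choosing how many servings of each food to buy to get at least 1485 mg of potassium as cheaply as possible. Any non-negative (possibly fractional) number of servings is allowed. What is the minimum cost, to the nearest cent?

$2.64

Cost per mg of potassium: sunflower seeds $0.0018, kale $0.0040, tempeh $0.0041, cheddar $0.0396.
With no serving limits, use only sunflower seeds: 1485 mg / 338 mg = 4.393 servings × $0.60 = $2.64.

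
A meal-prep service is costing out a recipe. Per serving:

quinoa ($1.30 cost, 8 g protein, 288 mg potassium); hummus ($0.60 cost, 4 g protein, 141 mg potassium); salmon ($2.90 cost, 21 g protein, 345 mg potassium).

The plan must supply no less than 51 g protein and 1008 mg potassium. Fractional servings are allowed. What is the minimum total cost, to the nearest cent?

$7.15

At the optimum either one food covers both requirements or two foods hit both targets exactly; no other combination can be cheaper.
quinoa only: max(51/8, 1008/288) = 6.375 servings → $8.29.
hummus only: max(51/4, 1008/141) = 12.75 servings → $7.65.
salmon only: max(51/21, 1008/345) = 2.922 servings → $8.47.
quinoa + hummus: intersection lies outside the first quadrant.
quinoa + salmon with both tight: 1.087 servings and 2.015 servings → $7.26.
hummus + salmon with both tight: 2.26 servings and 1.998 servings → $7.15.
Cheapest feasible corner: $7.15.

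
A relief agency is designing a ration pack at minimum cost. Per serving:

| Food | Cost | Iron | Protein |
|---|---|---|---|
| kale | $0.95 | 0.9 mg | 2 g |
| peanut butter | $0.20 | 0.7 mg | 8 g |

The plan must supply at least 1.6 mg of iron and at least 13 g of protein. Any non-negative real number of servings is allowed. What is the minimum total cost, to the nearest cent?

$0.46

A basic optimal solution has at most two foods positive. Try each food alone and each pair with both targets met exactly.
kale only: max(1.6/0.9, 13/2) = 6.5 servings → $6.17.
peanut butter only: max(1.6/0.7, 13/8) = 2.286 servings → $0.46.
kale + peanut butter with both tight: 0.6379 servings and 1.466 servings → $0.90.
Cheapest feasible corner: $0.46.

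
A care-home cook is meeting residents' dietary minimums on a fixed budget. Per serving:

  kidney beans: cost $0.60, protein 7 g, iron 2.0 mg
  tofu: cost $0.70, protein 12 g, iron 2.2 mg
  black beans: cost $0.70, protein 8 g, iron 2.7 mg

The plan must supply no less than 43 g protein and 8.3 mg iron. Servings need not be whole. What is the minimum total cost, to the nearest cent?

$2.59

Compare the cost at each extreme point of the feasible region.
kidney beans only: max(43/7, 8.3/2.0) = 6.143 servings → $3.69.
tofu only: max(43/12, 8.3/2.2) = 3.773 servings → $2.64.
black beans only: max(43/8, 8.3/2.7) = 5.375 servings → $3.76.
kidney beans + tofu with both tight: 0.5814 servings and 3.244 servings → $2.62.
kidney beans + black beans: intersection lies outside the first quadrant.
tofu + black beans with both tight: 3.358 servings and 0.3378 servings → $2.59.
So the least-cost plan costs $2.59.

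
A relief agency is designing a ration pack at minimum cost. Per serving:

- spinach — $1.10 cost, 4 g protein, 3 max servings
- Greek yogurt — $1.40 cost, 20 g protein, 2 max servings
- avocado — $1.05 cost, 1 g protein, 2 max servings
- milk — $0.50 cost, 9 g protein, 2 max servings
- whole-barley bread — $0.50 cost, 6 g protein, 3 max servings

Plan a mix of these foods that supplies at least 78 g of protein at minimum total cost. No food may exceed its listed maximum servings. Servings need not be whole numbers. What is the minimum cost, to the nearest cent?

$5.85

Cost per g of protein: milk $0.0556, Greek yogurt $0.0700, whole-barley bread $0.0833, spinach $0.2750, avocado $1.0500.
Take 2 servings of milk: +18.0 g protein for $1.00 (total $1.00, still need 60.0 g).
Take 2 servings of Greek yogurt: +40.0 g protein for $2.80 (total $3.80, still need 20.0 g).
Take 3 servings of whole-barley bread: +18.0 g protein for $1.50 (total $5.30, still need 2.0 g).
Take 0.5 servings of spinach: +2.0 g protein for $0.55 (total $5.85, still need 0.0 g).
Filling from the cheapest source first is optimal under one linear minimum: $5.85.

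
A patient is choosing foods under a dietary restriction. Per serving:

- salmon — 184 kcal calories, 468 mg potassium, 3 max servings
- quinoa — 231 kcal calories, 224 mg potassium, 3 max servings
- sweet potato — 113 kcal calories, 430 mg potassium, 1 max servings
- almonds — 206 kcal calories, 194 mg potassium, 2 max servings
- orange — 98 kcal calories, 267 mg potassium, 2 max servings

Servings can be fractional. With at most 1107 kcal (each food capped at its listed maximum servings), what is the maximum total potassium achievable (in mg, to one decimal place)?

2606.5 mg

Potassium per kcal: sweet potato 3.805, orange 2.724, salmon 2.543, quinoa 0.9697, almonds 0.9417.
Take 1 serving of sweet potato: uses 113 kcal, +430.0 mg potassium (running total 430.0 mg).
Take 2 servings of orange: uses 196 kcal, +534.0 mg potassium (running total 964.0 mg).
Take 3 servings of salmon: uses 552 kcal, +1404.0 mg potassium (running total 2368.0 mg).
Take 1.065 servings of quinoa: uses 246 kcal, +238.5 mg potassium (running total 2606.5 mg).
Greedy by best ratio exhausts the calories allowance optimally: 2606.5 mg.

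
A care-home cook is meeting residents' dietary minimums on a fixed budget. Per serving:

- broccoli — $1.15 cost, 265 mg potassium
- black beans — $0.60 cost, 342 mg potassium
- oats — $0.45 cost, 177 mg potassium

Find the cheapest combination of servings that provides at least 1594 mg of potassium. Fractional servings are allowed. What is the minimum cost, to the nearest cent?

Cost per mg of potassium: black beans $0.0018, oats $0.0025, broccoli $0.0043.
With no serving limits, use only black beans: 1594 mg / 342 mg = 4.661 servings × $0.60 = $2.80.

$2.80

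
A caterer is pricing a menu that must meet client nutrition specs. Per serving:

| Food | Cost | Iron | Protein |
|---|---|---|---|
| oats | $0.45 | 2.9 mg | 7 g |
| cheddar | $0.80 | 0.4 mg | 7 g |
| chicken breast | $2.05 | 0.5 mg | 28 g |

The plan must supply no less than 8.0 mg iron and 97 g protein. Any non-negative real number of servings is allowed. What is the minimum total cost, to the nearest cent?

Two binding constraints pin down two serving amounts, so the optimal mix uses at most two foods. The candidates are each food alone (scaled to the tighter of iron/protein) and each pair with both constraints tight.
oats only: max(8.0/2.9, 97/7) = 13.86 servings → $6.24.
cheddar only: max(8.0/0.4, 97/7) = 20 servings → $16.00.
chicken breast only: max(8.0/0.5, 97/28) = 16 servings → $32.80.
oats + cheddar with both tight: 0.9829 servings and 12.87 servings → $10.74.
oats + chicken breast with both tight: 2.259 servings and 2.9 servings → $6.96.
cheddar + chicken breast: intersection lies outside the first quadrant.
The minimum over all feasible corners is $6.24.

$6.24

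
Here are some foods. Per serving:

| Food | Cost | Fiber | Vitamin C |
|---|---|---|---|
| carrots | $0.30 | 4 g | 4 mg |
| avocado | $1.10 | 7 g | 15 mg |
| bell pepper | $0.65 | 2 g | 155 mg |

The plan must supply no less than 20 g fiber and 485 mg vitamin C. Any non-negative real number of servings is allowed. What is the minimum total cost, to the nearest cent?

$3.02

Compare the cost at each extreme point of the feasible region.
carrots only: max(20/4, 485/4) = 121.2 servings → $36.38.
avocado only: max(20/7, 485/15) = 32.33 servings → $35.57.
bell pepper only: max(20/2, 485/155) = 10 servings → $6.50.
carrots + avocado: intersection lies outside the first quadrant.
carrots + bell pepper with both tight: 3.48 servings and 3.039 servings → $3.02.
avocado + bell pepper with both tight: 2.019 servings and 2.934 servings → $4.13.
Cheapest feasible corner: $3.02.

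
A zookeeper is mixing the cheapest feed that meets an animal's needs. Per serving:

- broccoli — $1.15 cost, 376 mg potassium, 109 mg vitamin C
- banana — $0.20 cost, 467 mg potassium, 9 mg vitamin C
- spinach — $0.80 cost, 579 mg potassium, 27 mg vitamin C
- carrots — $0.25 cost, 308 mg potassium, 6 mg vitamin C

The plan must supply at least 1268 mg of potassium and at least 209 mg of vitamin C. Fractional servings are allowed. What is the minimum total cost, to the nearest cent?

$2.34

An LP optimum is at a vertex; with two nutrient constraints at most two foods are used. Check each candidate.
broccoli only: max(1268/376, 209/109) = 3.372 servings → $3.88.
banana only: max(1268/467, 209/9) = 23.22 servings → $4.64.
spinach only: max(1268/579, 209/27) = 7.741 servings → $6.19.
carrots only: max(1268/308, 209/6) = 34.83 servings → $8.71.
broccoli + banana with both tight: 1.814 servings and 1.255 servings → $2.34.
broccoli + spinach with both tight: 1.639 servings and 1.126 servings → $2.79.
broccoli + carrots with both tight: 1.813 servings and 1.904 servings → $2.56.
banana + spinach with both targets exact would need a negative amount; discard.
banana + carrots: intersection lies outside the first quadrant.
spinach + carrots with both targets exact would need a negative amount; discard.
So the least-cost plan costs $2.34.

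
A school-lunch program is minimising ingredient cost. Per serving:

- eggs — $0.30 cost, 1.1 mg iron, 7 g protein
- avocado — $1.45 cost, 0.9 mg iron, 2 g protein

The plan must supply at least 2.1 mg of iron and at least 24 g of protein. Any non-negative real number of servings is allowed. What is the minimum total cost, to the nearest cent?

$1.03

At the optimum either one food covers both requirements or two foods hit both targets exactly; no other combination can be cheaper.
eggs only: max(2.1/1.1, 24/7) = 3.429 servings → $1.03.
avocado only: max(2.1/0.9, 24/2) = 12 servings → $17.40.
eggs + avocado with both targets exact would need a negative amount; discard.
So the least-cost plan costs $1.03.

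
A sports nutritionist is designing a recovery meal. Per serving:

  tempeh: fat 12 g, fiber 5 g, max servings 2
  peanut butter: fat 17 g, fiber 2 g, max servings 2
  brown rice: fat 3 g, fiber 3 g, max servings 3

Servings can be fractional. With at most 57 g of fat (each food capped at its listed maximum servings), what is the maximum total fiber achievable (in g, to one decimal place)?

21.8 g

Fiber per g fat: brown rice 1, tempeh 0.4167, peanut butter 0.1176.
Take 3 servings of brown rice: uses 9 g fat, +9.0 g fiber (running total 9.0 g).
Take 2 servings of tempeh: uses 24 g fat, +10.0 g fiber (running total 19.0 g).
Take 1.412 servings of peanut butter: uses 24 g fat, +2.8 g fiber (running total 21.8 g).
Filling greedily by fiber-per-g fat is optimal for one linear limit, giving 21.8 g.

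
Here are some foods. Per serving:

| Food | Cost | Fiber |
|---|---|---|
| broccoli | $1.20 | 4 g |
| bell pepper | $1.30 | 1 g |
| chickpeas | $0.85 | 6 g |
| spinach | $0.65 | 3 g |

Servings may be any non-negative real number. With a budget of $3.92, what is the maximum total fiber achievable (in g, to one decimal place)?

27.7 g

Fiber per dollar: chickpeas 7.059, spinach 4.615, broccoli 3.333, bell pepper 0.7692.
With no serving limits, spend the whole cost allowance on chickpeas: $3.92 / $0.85 × 6 g = 27.7 g.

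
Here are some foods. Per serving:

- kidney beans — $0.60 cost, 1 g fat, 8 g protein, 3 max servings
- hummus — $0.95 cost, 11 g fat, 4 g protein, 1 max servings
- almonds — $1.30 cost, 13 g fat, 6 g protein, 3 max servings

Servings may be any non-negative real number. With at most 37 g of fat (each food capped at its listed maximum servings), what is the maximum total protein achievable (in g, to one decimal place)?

Protein per g fat: kidney beans 8, almonds 0.4615, hummus 0.3636.
Take 3 servings of kidney beans: uses 3 g fat, +24.0 g protein (running total 24.0 g).
Take 2.615 servings of almonds: uses 34 g fat, +15.7 g protein (running total 39.7 g).
Filling greedily by protein-per-g fat is optimal for one linear limit, giving 39.7 g.

39.7 g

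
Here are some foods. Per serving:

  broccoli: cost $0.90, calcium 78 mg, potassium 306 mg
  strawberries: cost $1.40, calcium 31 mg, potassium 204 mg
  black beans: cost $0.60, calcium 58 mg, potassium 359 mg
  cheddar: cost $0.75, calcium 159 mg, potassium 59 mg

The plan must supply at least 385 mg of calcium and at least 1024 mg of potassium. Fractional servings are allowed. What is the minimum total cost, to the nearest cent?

$2.67

Check every corner: each single food scaled to meet both minima, and each pair solved so both constraints bind.
broccoli only: max(385/78, 1024/306) = 4.936 servings → $4.44.
strawberries only: max(385/31, 1024/204) = 12.42 servings → $17.39.
black beans only: max(385/58, 1024/359) = 6.638 servings → $3.98.
cheddar only: max(385/159, 1024/59) = 17.36 servings → $13.02.
broccoli + strawberries with both targets exact would need a negative amount; discard.
broccoli + black beans with both targets exact would need a negative amount; discard.
broccoli + cheddar with both tight: 3.18 servings and 0.8612 servings → $3.51.
strawberries + black beans: the both-tight solution has a negative serving — not a feasible corner.
strawberries + cheddar with both tight: 4.577 servings and 1.529 servings → $7.56.
black beans + cheddar with both tight: 2.611 servings and 1.469 servings → $2.67.
The minimum over all feasible corners is $2.67.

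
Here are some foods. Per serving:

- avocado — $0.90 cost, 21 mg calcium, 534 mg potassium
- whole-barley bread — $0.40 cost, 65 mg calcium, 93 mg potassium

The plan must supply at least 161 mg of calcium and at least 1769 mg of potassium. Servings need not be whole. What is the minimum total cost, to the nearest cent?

At the optimum either one food covers both requirements or two foods hit both targets exactly; no other combination can be cheaper.
avocado only: max(161/21, 1769/534) = 7.667 servings → $6.90.
whole-barley bread only: max(161/65, 1769/93) = 19.02 servings → $7.61.
avocado + whole-barley bread with both tight: 3.053 servings and 1.491 servings → $3.34.
Cheapest feasible corner: $3.34.

$3.34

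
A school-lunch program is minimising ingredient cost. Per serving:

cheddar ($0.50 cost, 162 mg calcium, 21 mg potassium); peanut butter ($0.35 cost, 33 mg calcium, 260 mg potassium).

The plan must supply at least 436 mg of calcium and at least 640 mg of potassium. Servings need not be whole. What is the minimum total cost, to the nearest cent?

$1.91

With two linear requirements the optimum uses one or two foods; enumerate the corners.
cheddar only: max(436/162, 640/21) = 30.48 servings → $15.24.
peanut butter only: max(436/33, 640/260) = 13.21 servings → $4.62.
cheddar + peanut butter with both tight: 2.227 servings and 2.282 servings → $1.91.
The minimum over all feasible corners is $1.91.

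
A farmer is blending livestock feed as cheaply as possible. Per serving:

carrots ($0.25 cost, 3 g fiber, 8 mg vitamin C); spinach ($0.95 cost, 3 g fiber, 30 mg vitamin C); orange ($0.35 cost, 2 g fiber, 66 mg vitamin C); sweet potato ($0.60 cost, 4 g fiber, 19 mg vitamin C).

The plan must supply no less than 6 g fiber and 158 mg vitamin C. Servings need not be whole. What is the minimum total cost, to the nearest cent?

$0.93

Compare the cost at each extreme point of the feasible region.
carrots only: max(6/3, 158/8) = 19.75 servings → $4.94.
spinach only: max(6/3, 158/30) = 5.267 servings → $5.00.
orange only: max(6/2, 158/66) = 3 servings → $1.05.
sweet potato only: max(6/4, 158/19) = 8.316 servings → $4.99.
carrots + spinach: the both-tight solution has a negative serving — not a feasible corner.
carrots + orange with both tight: 0.4396 servings and 2.341 servings → $0.93.
carrots + sweet potato: intersection lies outside the first quadrant.
spinach + orange with both tight: 0.5797 servings and 2.13 servings → $1.30.
spinach + sweet potato: the both-tight solution has a negative serving — not a feasible corner.
orange + sweet potato with both tight: 2.292 servings and 0.354 servings → $1.01.
So the least-cost plan costs $0.93.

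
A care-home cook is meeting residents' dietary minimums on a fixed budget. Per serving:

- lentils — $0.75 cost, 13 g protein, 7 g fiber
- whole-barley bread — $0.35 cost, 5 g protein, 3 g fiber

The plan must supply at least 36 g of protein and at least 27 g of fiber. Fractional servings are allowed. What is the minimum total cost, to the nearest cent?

$2.89

This is a tiny linear program; its minimum lies at a vertex of the feasible set. List the vertices and price them.
lentils only: max(36/13, 27/7) = 3.857 servings → $2.89.
whole-barley bread only: max(36/5, 27/3) = 9 servings → $3.15.
lentils + whole-barley bread with both targets exact would need a negative amount; discard.
So the least-cost plan costs $2.89.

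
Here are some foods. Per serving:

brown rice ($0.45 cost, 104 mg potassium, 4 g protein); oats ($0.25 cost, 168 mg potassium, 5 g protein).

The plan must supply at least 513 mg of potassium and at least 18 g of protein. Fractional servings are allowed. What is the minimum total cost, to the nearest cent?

With two linear requirements the optimum uses one or two foods; enumerate the corners.
brown rice only: max(513/104, 18/4) = 4.933 servings → $2.22.
oats only: max(513/168, 18/5) = 3.6 servings → $0.90.
brown rice + oats with both tight: 3.02 servings and 1.184 servings → $1.65.
So the least-cost plan costs $0.90.

$0.90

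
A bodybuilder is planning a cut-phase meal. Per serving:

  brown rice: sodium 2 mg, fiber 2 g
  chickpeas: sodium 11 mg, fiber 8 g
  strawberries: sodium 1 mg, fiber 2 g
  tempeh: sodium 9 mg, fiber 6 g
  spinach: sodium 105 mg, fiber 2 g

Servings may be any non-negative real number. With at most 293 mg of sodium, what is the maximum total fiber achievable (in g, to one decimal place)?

586.0 g

Fiber per mg sodium: strawberries 2, brown rice 1, chickpeas 0.7273, tempeh 0.6667, spinach 0.01905.
With no serving limits, spend the whole sodium allowance on strawberries: 293 mg / 1 mg × 2 g = 586.0 g.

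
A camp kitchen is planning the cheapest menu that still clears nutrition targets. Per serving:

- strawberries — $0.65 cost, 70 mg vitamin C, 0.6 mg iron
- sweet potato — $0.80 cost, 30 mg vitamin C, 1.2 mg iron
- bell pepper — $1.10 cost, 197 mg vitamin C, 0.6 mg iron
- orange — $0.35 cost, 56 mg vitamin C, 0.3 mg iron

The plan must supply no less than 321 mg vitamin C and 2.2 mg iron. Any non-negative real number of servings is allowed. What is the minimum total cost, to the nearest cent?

$2.29

At the optimum either one food covers both requirements or two foods hit both targets exactly; no other combination can be cheaper.
strawberries only: max(321/70, 2.2/0.6) = 4.586 servings → $2.98.
sweet potato only: max(321/30, 2.2/1.2) = 10.7 servings → $8.56.
bell pepper only: max(321/197, 2.2/0.6) = 3.667 servings → $4.03.
orange only: max(321/56, 2.2/0.3) = 7.333 servings → $2.57.
strawberries + sweet potato: the both-tight solution has a negative serving — not a feasible corner.
strawberries + bell pepper with both tight: 3.16 servings and 0.5066 servings → $2.61.
strawberries + orange with both tight: 2.135 servings and 3.063 servings → $2.46.
sweet potato + bell pepper with both tight: 1.103 servings and 1.462 servings → $2.49.
sweet potato + orange with both tight: 0.4622 servings and 5.485 servings → $2.29.
bell pepper + orange: the both-tight solution has a negative serving — not a feasible corner.
Cheapest feasible corner: $2.29.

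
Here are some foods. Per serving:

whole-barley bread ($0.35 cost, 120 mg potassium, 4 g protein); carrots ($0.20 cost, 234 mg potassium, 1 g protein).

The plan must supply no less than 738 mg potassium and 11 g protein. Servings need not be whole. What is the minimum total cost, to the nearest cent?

$1.19

An LP optimum is at a vertex; with two nutrient constraints at most two foods are used. Check each candidate.
whole-barley bread only: max(738/120, 11/4) = 6.15 servings → $2.15.
carrots only: max(738/234, 11/1) = 11 servings → $2.20.
whole-barley bread + carrots with both tight: 2.25 servings and 2 servings → $1.19.
Cheapest feasible corner: $1.19.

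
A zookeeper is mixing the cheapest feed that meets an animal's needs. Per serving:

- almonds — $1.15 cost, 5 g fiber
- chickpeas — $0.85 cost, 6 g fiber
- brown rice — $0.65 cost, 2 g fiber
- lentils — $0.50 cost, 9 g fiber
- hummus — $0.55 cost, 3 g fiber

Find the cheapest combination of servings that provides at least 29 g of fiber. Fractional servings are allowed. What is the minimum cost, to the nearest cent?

$1.61

Cost per g of fiber: lentils $0.0556, chickpeas $0.1417, hummus $0.1833, almonds $0.2300, brown rice $0.3250.
With no serving limits, use only lentils: 29 g / 9 g = 3.222 servings × $0.50 = $1.61.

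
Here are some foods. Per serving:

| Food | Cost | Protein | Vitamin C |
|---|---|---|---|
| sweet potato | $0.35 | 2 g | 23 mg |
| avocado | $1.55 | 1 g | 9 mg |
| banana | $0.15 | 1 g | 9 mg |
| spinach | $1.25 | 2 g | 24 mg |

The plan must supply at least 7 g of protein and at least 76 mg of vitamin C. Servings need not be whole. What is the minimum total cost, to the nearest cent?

$1.18

Minimising a linear cost over {protein ≥ 7, vitamin C ≥ 76, servings ≥ 0} — the optimum is at a vertex, using one or two foods.
sweet potato only: max(7/2, 76/23) = 3.5 servings → $1.23.
avocado only: max(7/1, 76/9) = 8.444 servings → $13.09.
banana only: max(7/1, 76/9) = 8.444 servings → $1.27.
spinach only: max(7/2, 76/24) = 3.5 servings → $4.38.
sweet potato + avocado with both tight: 2.6 servings and 1.8 servings → $3.70.
sweet potato + banana with both tight: 2.6 servings and 1.8 servings → $1.18.
sweet potato + spinach: the both-tight solution has a negative serving — not a feasible corner.
avocado + banana (both tight): parallel constraints — no distinct corner.
avocado + spinach with both tight: 2.667 servings and 2.167 servings → $6.84.
banana + spinach with both tight: 2.667 servings and 2.167 servings → $3.11.
Cheapest feasible corner: $1.18.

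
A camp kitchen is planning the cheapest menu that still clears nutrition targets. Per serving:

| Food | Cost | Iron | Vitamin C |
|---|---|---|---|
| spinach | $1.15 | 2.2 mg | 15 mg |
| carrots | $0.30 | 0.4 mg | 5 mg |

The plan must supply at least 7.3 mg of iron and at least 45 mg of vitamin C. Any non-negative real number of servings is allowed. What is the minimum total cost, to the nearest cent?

$3.82

The cheapest plan sits at a corner of the feasible region — with two constraints it uses at most two foods.
spinach only: max(7.3/2.2, 45/15) = 3.318 servings → $3.82.
carrots only: max(7.3/0.4, 45/5) = 18.25 servings → $5.47.
spinach + carrots: intersection lies outside the first quadrant.
Cheapest feasible corner: $3.82.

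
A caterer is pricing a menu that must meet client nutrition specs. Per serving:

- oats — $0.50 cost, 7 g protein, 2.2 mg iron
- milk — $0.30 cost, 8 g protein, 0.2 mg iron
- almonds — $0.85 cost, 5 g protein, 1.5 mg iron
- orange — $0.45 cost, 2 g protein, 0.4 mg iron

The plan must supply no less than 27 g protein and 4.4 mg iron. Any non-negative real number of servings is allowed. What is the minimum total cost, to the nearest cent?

$1.45

The cheapest plan sits at a corner of the feasible region — with two constraints it uses at most two foods.
oats only: max(27/7, 4.4/2.2) = 3.857 servings → $1.93.
milk only: max(27/8, 4.4/0.2) = 22 servings → $6.60.
almonds only: max(27/5, 4.4/1.5) = 5.4 servings → $4.59.
orange only: max(27/2, 4.4/0.4) = 13.5 servings → $6.08.
oats + milk with both tight: 1.84 servings and 1.765 servings → $1.45.
oats + almonds: intersection lies outside the first quadrant.
oats + orange: intersection lies outside the first quadrant.
milk + almonds with both tight: 1.682 servings and 2.709 servings → $2.81.
milk + orange with both tight: 0.7143 servings and 10.64 servings → $5.00.
almonds + orange: intersection lies outside the first quadrant.
The minimum over all feasible corners is $1.45.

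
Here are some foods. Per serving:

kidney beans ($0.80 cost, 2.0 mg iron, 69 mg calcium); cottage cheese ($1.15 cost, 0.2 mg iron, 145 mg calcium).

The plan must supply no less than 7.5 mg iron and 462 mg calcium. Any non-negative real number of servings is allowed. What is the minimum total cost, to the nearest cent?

$4.57

With two linear requirements the optimum uses one or two foods; enumerate the corners.
kidney beans only: max(7.5/2.0, 462/69) = 6.696 servings → $5.36.
cottage cheese only: max(7.5/0.2, 462/145) = 37.5 servings → $43.12.
kidney beans + cottage cheese with both tight: 3.603 servings and 1.472 servings → $4.57.
So the least-cost plan costs $4.57.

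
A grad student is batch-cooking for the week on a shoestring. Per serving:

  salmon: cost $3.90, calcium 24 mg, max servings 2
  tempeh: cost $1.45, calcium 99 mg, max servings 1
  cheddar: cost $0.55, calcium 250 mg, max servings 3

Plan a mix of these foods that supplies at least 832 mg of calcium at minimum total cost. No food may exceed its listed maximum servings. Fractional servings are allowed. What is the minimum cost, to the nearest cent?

$2.85

Cost per mg of calcium: cheddar $0.0022, tempeh $0.0146, salmon $0.1625.
Take 3 servings of cheddar: +750.0 mg calcium for $1.65 (total $1.65, still need 82.0 mg).
Take 0.8283 servings of tempeh: +82.0 mg calcium for $1.20 (total $2.85, still need 0.0 mg).
Filling from the cheapest source first is optimal under one linear minimum: $2.85.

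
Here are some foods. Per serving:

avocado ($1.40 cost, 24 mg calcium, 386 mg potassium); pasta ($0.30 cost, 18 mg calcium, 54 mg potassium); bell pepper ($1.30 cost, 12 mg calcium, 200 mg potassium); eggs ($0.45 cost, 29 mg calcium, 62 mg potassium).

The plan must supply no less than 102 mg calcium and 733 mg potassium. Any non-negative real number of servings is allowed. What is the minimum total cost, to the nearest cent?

$3.06

A basic optimal solution has at most two foods positive. Try each food alone and each pair with both targets met exactly.
avocado only: max(102/24, 733/386) = 4.25 servings → $5.95.
pasta only: max(102/18, 733/54) = 13.57 servings → $4.07.
bell pepper only: max(102/12, 733/200) = 8.5 servings → $11.05.
eggs only: max(102/29, 733/62) = 11.82 servings → $5.32.
avocado + pasta with both tight: 1.36 servings and 3.854 servings → $3.06.
avocado + bell pepper with both targets exact would need a negative amount; discard.
avocado + eggs with both tight: 1.539 servings and 2.244 servings → $3.16.
pasta + bell pepper with both tight: 3.931 servings and 2.604 servings → $4.56.
pasta + eggs: intersection lies outside the first quadrant.
bell pepper + eggs with both tight: 2.954 servings and 2.295 servings → $4.87.
Cheapest feasible corner: $3.06.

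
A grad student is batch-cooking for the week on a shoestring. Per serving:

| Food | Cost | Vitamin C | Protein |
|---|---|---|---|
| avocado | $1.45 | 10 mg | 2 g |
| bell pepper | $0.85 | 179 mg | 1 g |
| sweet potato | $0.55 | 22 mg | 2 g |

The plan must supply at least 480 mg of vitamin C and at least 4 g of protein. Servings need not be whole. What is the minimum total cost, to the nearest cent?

Check every corner: each single food scaled to meet both minima, and each pair solved so both constraints bind.
avocado only: max(480/10, 4/2) = 48 servings → $69.60.
bell pepper only: max(480/179, 4/1) = 4 servings → $3.40.
sweet potato only: max(480/22, 4/2) = 21.82 servings → $12.00.
avocado + bell pepper with both tight: 0.6782 servings and 2.644 servings → $3.23.
avocado + sweet potato: the both-tight solution has a negative serving — not a feasible corner.
bell pepper + sweet potato with both tight: 2.595 servings and 0.7024 servings → $2.59.
Cheapest feasible corner: $2.59.

$2.59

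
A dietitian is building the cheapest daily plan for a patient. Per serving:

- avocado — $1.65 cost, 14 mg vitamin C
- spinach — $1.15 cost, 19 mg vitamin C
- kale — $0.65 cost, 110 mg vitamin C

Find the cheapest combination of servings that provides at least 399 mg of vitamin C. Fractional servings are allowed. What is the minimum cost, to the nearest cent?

$2.36

Cost per mg of vitamin C: kale $0.0059, spinach $0.0605, avocado $0.1179.
With no serving limits, use only kale: 399 mg / 110 mg = 3.627 servings × $0.65 = $2.36.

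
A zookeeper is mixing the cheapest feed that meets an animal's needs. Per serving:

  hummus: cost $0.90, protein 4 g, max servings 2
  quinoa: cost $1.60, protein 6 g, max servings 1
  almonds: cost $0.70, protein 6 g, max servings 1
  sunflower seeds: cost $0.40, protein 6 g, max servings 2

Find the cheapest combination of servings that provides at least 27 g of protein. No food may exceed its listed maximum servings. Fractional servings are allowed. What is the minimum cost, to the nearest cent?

$3.57

Cost per g of protein: sunflower seeds $0.0667, almonds $0.1167, hummus $0.2250, quinoa $0.2667.
Take 2 servings of sunflower seeds: +12.0 g protein for $0.80 (total $0.80, still need 15.0 g).
Take 1 serving of almonds: +6.0 g protein for $0.70 (total $1.50, still need 9.0 g).
Take 2 servings of hummus: +8.0 g protein for $1.80 (total $3.30, still need 1.0 g).
Take 0.1667 servings of quinoa: +1.0 g protein for $0.27 (total $3.57, still need 0.0 g).
Filling from the cheapest source first is optimal under one linear minimum: $3.57.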